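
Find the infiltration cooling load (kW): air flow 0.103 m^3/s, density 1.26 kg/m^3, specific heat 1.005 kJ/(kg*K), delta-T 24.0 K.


Q = V_dot * rho * cp * dT
Q = 0.103 * 1.26 * 1.005 * 24.0
Q = 3.13 kW

3.13


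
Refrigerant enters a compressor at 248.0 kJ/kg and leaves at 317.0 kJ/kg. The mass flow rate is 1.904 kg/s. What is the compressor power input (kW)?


dh = 317.0 - 248.0 = 69.0 kJ/kg
W = m_dot * dh = 1.904 * 69.0 = 131.38 kW

131.38


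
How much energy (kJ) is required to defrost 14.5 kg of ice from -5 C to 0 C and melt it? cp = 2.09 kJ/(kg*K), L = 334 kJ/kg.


Sensible heat = cp * dT = 2.09 * 5 = 10.45 kJ/kg
Total per kg = 10.45 + 334 = 344.45 kJ/kg
Q = m * total = 14.5 * 344.45
Q = 4994.5 kJ

4994.5


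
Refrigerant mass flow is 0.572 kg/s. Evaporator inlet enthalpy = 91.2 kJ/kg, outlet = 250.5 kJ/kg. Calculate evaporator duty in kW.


dh = 250.5 - 91.2 = 159.3 kJ/kg
Q_evap = m_dot * dh = 0.572 * 159.3
Q_evap = 91.12 kW

91.12


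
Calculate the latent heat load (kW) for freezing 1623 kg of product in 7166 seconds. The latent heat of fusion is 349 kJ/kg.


Q_lat = m * h_fg / t
Q_lat = 1623 * 349 / 7166
Q_lat = 79.04 kW

79.04


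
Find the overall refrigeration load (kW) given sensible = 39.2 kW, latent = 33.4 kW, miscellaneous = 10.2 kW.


Q_total = Q_s + Q_l + Q_misc
Q_total = 39.2 + 33.4 + 10.2
Q_total = 82.8 kW

82.8


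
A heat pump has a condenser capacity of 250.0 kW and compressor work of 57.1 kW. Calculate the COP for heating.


COP_hp = Q_cond / W
COP_hp = 250.0 / 57.1
COP_hp = 4.378

4.378


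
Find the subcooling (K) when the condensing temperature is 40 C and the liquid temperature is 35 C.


Subcooling = T_cond - T_liquid
Subcooling = 40 - 35
Subcooling = 5 K

5


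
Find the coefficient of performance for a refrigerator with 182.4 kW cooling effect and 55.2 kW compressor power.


COP = Q_evap / W
COP = 182.4 / 55.2
COP = 3.304

3.304


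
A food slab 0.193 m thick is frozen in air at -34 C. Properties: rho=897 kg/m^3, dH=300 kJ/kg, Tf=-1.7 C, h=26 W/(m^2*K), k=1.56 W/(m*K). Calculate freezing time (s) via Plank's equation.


dT = -1.7 - (-34) = 32.3 K
term1 = a/(2h) = 0.193/(2*26) = 0.003711538462
term2 = a^2/(8k) = 0.193^2/(8*1.56) = 0.002984695513
t = rho*dH*1000/dT * (term1 + term2)
t = 897*300*1000/32.3 * (0.003711538462 + 0.002984695513)
t = 55788 s

55788


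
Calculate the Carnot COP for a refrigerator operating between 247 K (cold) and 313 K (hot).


dT = 313 - 247 = 66 K
COP_carnot = T_cold / dT = 247 / 66
COP_carnot = 3.742

3.742


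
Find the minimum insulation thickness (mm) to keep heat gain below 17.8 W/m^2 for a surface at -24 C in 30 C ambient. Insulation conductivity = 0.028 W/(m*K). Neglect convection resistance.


dT = 30 - (-24) = 54 K
thickness = k * dT / q_max * 1000
thickness = 0.028 * 54 / 17.8 * 1000
thickness = 84.9 mm

84.9


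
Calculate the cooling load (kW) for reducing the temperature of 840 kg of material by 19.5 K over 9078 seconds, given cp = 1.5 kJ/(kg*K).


Q = m * cp * dT / t
Q = 840 * 1.5 * 19.5 / 9078
Q = 2.707 kW

2.707


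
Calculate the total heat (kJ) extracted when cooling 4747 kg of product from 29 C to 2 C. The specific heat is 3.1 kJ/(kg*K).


dT = 29 - (2) = 27 K
Q = m * cp * dT = 4747 * 3.1 * 27
Q = 397324 kJ

397324


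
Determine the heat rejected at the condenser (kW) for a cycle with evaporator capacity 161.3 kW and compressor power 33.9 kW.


Q_cond = Q_evap + W
Q_cond = 161.3 + 33.9
Q_cond = 195.2 kW

195.2


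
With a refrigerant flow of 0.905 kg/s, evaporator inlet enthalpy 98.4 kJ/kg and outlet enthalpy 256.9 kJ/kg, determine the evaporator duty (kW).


dh = 256.9 - 98.4 = 158.5 kJ/kg
Q_evap = m_dot * dh = 0.905 * 158.5
Q_evap = 143.44 kW

143.44


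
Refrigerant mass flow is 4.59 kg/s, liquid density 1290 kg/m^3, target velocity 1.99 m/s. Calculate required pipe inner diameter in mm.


A = m_dot / (rho * v) = 4.59 / (1290 * 1.99) = 0.001788009817 m^2
d = sqrt(4*A/pi) * 1000
d = 47.7 mm

47.7


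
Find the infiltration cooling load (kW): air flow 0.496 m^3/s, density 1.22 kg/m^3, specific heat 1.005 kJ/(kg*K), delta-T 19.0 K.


Q = V_dot * rho * cp * dT
Q = 0.496 * 1.22 * 1.005 * 19.0
Q = 11.555 kW

11.555


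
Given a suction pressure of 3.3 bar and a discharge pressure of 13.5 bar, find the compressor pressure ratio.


PR = P_high / P_low
PR = 13.5 / 3.3
PR = 4.091

4.091


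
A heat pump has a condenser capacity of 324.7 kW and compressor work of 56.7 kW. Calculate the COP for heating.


COP_hp = Q_cond / W
COP_hp = 324.7 / 56.7
COP_hp = 5.727

5.727


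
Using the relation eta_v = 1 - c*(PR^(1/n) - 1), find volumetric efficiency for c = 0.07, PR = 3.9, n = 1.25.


PR^(1/n) = 3.9^(1/1.25) = 2.97065136
eta_v = 1 - 0.07 * (2.97065136 - 1)
eta_v = 0.8621

0.8621


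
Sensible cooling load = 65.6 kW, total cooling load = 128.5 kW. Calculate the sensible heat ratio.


SHR = Q_sensible / Q_total
SHR = 65.6 / 128.5
SHR = 0.511

0.511


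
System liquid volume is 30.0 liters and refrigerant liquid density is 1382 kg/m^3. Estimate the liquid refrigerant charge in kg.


Charge = V * rho / 1000
Charge = 30.0 * 1382 / 1000
Charge = 41.46 kg

41.46


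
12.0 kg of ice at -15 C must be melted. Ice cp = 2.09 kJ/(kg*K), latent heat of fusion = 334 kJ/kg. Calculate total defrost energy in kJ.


Sensible heat = cp * dT = 2.09 * 15 = 31.35 kJ/kg
Total per kg = 31.35 + 334 = 365.35 kJ/kg
Q = m * total = 12.0 * 365.35
Q = 4384.2 kJ

4384.2


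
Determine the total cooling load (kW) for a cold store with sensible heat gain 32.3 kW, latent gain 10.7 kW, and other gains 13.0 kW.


Q_total = Q_s + Q_l + Q_misc
Q_total = 32.3 + 10.7 + 13.0
Q_total = 56.0 kW

56.0


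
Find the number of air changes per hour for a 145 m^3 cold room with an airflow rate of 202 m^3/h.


ACH = flow / volume
ACH = 202 / 145
ACH = 1.393

1.393


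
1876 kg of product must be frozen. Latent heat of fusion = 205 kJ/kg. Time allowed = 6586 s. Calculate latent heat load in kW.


Q_lat = m * h_fg / t
Q_lat = 1876 * 205 / 6586
Q_lat = 58.39 kW

58.39


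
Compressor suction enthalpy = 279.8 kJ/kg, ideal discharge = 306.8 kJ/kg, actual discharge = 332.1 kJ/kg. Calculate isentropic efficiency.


dh_ideal = 306.8 - 279.8 = 27.0 kJ/kg
dh_actual = 332.1 - 279.8 = 52.3 kJ/kg
eta_s = dh_ideal / dh_actual = 27.0 / 52.3
eta_s = 0.5163

0.5163


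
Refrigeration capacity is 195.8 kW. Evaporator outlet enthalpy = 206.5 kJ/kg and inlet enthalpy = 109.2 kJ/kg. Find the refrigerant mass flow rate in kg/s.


dh = 206.5 - 109.2 = 97.3 kJ/kg
m_dot = Q / dh = 195.8 / 97.3 = 2.0123 kg/s

2.0123


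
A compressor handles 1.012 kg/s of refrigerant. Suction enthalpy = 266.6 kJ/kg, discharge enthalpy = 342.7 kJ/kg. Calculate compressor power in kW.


dh = 342.7 - 266.6 = 76.1 kJ/kg
W = m_dot * dh = 1.012 * 76.1 = 77.01 kW

77.01


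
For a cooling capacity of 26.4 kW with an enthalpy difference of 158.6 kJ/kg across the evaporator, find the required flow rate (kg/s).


m_dot = Q / dh
m_dot = 26.4 / 158.6
m_dot = 0.1665 kg/s

0.1665


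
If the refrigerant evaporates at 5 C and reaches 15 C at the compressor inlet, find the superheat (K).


Superheat = T_suction - T_evap
Superheat = 15 - (5)
Superheat = 10 K

10


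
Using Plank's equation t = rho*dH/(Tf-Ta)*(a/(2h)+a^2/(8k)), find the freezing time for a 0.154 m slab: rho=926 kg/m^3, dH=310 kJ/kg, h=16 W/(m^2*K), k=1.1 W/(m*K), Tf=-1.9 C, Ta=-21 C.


dT = -1.9 - (-21) = 19.1 K
term1 = a/(2h) = 0.154/(2*16) = 0.0048125
term2 = a^2/(8k) = 0.154^2/(8*1.1) = 0.002695
t = rho*dH*1000/dT * (term1 + term2)
t = 926*310*1000/19.1 * (0.0048125 + 0.002695)
t = 112833 s

112833


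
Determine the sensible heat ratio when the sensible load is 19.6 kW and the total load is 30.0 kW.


SHR = Q_sensible / Q_total
SHR = 19.6 / 30.0
SHR = 0.653

0.653


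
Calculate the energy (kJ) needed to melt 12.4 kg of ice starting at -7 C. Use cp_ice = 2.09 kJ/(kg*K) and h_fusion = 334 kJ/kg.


Sensible heat = cp * dT = 2.09 * 7 = 14.63 kJ/kg
Total per kg = 14.63 + 334 = 348.63 kJ/kg
Q = m * total = 12.4 * 348.63
Q = 4323.0 kJ

4323.0


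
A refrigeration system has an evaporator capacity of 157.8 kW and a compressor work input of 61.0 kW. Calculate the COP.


COP = Q_evap / W
COP = 157.8 / 61.0
COP = 2.587

2.587


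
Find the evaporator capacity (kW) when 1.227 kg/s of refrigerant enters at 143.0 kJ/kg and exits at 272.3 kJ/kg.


dh = 272.3 - 143.0 = 129.3 kJ/kg
Q_evap = m_dot * dh = 1.227 * 129.3
Q_evap = 158.65 kW

158.65


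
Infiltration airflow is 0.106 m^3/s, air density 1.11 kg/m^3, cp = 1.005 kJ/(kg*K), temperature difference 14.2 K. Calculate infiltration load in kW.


Q = V_dot * rho * cp * dT
Q = 0.106 * 1.11 * 1.005 * 14.2
Q = 1.679 kW

1.679


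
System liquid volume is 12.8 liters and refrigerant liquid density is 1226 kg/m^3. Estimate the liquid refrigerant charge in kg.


Charge = V * rho / 1000
Charge = 12.8 * 1226 / 1000
Charge = 15.69 kg

15.69


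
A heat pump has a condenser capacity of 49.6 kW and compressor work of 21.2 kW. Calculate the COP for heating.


COP_hp = Q_cond / W
COP_hp = 49.6 / 21.2
COP_hp = 2.34

2.34


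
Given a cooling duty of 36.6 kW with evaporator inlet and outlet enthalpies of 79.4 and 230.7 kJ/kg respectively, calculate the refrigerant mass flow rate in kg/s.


dh = 230.7 - 79.4 = 151.3 kJ/kg
m_dot = Q / dh = 36.6 / 151.3 = 0.2419 kg/s

0.2419


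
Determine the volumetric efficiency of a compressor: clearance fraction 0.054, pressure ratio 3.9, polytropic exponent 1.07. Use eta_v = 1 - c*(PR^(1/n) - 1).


PR^(1/n) = 3.9^(1/1.07) = 3.56776983
eta_v = 1 - 0.054 * (3.56776983 - 1)
eta_v = 0.8613

0.8613


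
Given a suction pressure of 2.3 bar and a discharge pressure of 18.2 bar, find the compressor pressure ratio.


PR = P_high / P_low
PR = 18.2 / 2.3
PR = 7.913

7.913


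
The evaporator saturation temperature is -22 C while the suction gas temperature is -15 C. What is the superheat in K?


Superheat = T_suction - T_evap
Superheat = -15 - (-22)
Superheat = 7 K

7


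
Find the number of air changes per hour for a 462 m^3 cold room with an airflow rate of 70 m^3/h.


ACH = flow / volume
ACH = 70 / 462
ACH = 0.152

0.152


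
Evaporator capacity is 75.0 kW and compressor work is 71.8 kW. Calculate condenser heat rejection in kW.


Q_cond = Q_evap + W
Q_cond = 75.0 + 71.8
Q_cond = 146.8 kW

146.8


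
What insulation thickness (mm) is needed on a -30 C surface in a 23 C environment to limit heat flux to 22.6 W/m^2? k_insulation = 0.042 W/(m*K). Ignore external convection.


dT = 23 - (-30) = 53 K
thickness = k * dT / q_max * 1000
thickness = 0.042 * 53 / 22.6 * 1000
thickness = 98.5 mm

98.5


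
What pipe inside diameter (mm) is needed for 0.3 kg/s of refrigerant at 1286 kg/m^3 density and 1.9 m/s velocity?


A = m_dot / (rho * v) = 0.3 / (1286 * 1.9) = 0.0001227797332 m^2
d = sqrt(4*A/pi) * 1000
d = 12.5 mm

12.5


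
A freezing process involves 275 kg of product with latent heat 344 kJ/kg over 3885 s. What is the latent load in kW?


Q_lat = m * h_fg / t
Q_lat = 275 * 344 / 3885
Q_lat = 24.35 kW

24.35


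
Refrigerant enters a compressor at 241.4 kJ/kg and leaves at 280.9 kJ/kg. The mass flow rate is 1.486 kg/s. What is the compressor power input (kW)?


dh = 280.9 - 241.4 = 39.5 kJ/kg
W = m_dot * dh = 1.486 * 39.5 = 58.7 kW

58.7


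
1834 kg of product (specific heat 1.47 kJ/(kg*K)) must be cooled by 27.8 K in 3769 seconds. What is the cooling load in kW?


Q = m * cp * dT / t
Q = 1834 * 1.47 * 27.8 / 3769
Q = 19.885 kW

19.885


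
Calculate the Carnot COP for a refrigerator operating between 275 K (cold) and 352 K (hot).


dT = 352 - 275 = 77 K
COP_carnot = T_cold / dT = 275 / 77
COP_carnot = 3.571

3.571


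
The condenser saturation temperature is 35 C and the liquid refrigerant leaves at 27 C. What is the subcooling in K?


Subcooling = T_cond - T_liquid
Subcooling = 35 - 27
Subcooling = 8 K

8


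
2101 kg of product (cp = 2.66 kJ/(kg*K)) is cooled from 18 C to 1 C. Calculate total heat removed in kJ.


dT = 18 - (1) = 17 K
Q = m * cp * dT = 2101 * 2.66 * 17
Q = 95007 kJ

95007


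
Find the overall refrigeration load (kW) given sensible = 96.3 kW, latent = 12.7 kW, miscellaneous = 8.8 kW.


Q_total = Q_s + Q_l + Q_misc
Q_total = 96.3 + 12.7 + 8.8
Q_total = 117.8 kW

117.8


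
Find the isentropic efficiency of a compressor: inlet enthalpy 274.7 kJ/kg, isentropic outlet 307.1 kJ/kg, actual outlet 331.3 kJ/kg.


dh_ideal = 307.1 - 274.7 = 32.4 kJ/kg
dh_actual = 331.3 - 274.7 = 56.6 kJ/kg
eta_s = dh_ideal / dh_actual = 32.4 / 56.6
eta_s = 0.5724

0.5724


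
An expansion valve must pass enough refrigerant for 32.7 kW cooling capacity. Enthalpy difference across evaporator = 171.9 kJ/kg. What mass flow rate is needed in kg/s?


m_dot = Q / dh
m_dot = 32.7 / 171.9
m_dot = 0.1902 kg/s

0.1902


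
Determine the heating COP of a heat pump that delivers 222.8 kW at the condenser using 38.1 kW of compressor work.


COP_hp = Q_cond / W
COP_hp = 222.8 / 38.1
COP_hp = 5.848

5.848


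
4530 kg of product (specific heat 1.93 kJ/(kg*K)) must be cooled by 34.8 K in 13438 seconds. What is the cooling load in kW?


Q = m * cp * dT / t
Q = 4530 * 1.93 * 34.8 / 13438
Q = 22.641 kW

22.641


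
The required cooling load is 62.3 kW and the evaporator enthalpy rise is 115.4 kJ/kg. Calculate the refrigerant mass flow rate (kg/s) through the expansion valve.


m_dot = Q / dh
m_dot = 62.3 / 115.4
m_dot = 0.5399 kg/s

0.5399


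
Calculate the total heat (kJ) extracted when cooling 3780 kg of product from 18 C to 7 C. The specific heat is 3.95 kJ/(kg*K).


dT = 18 - (7) = 11 K
Q = m * cp * dT = 3780 * 3.95 * 11
Q = 164241 kJ

164241


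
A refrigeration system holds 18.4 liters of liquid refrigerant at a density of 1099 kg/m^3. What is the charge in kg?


Charge = V * rho / 1000
Charge = 18.4 * 1099 / 1000
Charge = 20.22 kg

20.22


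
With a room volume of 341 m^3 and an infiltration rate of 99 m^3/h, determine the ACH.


ACH = flow / volume
ACH = 99 / 341
ACH = 0.29

0.29


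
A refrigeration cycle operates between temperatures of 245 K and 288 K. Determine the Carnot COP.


dT = 288 - 245 = 43 K
COP_carnot = T_cold / dT = 245 / 43
COP_carnot = 5.698

5.698


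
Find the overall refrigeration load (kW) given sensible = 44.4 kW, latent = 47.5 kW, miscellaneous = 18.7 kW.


Q_total = Q_s + Q_l + Q_misc
Q_total = 44.4 + 47.5 + 18.7
Q_total = 110.6 kW

110.6


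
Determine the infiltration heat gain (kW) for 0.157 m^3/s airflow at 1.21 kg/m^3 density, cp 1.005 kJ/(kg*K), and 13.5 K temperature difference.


Q = V_dot * rho * cp * dT
Q = 0.157 * 1.21 * 1.005 * 13.5
Q = 2.577 kW

2.577


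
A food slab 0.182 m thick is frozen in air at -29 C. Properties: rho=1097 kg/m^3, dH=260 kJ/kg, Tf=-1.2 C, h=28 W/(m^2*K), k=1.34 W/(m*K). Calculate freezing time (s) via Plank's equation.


dT = -1.2 - (-29) = 27.8 K
term1 = a/(2h) = 0.182/(2*28) = 0.00325
term2 = a^2/(8k) = 0.182^2/(8*1.34) = 0.003089925373
t = rho*dH*1000/dT * (term1 + term2)
t = 1097*260*1000/27.8 * (0.00325 + 0.003089925373)
t = 65046 s

65046


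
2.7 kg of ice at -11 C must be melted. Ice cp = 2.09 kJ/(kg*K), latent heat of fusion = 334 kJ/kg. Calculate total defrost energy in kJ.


Sensible heat = cp * dT = 2.09 * 11 = 22.99 kJ/kg
Total per kg = 22.99 + 334 = 356.99 kJ/kg
Q = m * total = 2.7 * 356.99
Q = 963.9 kJ

963.9


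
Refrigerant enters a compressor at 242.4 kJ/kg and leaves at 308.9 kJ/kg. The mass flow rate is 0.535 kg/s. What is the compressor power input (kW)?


dh = 308.9 - 242.4 = 66.5 kJ/kg
W = m_dot * dh = 0.535 * 66.5 = 35.58 kW

35.58


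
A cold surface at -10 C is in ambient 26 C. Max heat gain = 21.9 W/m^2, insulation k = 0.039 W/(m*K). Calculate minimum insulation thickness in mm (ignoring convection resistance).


dT = 26 - (-10) = 36 K
thickness = k * dT / q_max * 1000
thickness = 0.039 * 36 / 21.9 * 1000
thickness = 64.1 mm

64.1


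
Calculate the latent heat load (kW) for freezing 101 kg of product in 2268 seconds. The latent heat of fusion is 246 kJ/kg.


Q_lat = m * h_fg / t
Q_lat = 101 * 246 / 2268
Q_lat = 10.96 kW

10.96


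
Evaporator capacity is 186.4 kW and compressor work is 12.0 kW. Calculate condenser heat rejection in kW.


Q_cond = Q_evap + W
Q_cond = 186.4 + 12.0
Q_cond = 198.4 kW

198.4


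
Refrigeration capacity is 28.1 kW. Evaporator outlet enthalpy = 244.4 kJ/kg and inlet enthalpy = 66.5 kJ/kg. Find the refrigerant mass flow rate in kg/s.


dh = 244.4 - 66.5 = 177.9 kJ/kg
m_dot = Q / dh = 28.1 / 177.9 = 0.158 kg/s

0.158


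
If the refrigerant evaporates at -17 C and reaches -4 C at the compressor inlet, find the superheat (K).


Superheat = T_suction - T_evap
Superheat = -4 - (-17)
Superheat = 13 K

13


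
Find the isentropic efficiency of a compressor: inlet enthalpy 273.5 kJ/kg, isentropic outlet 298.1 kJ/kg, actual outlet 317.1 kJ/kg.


dh_ideal = 298.1 - 273.5 = 24.6 kJ/kg
dh_actual = 317.1 - 273.5 = 43.6 kJ/kg
eta_s = dh_ideal / dh_actual = 24.6 / 43.6
eta_s = 0.5642

0.5642


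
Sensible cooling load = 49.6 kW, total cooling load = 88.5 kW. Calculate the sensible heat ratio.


SHR = Q_sensible / Q_total
SHR = 49.6 / 88.5
SHR = 0.56

0.56


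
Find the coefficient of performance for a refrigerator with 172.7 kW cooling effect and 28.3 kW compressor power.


COP = Q_evap / W
COP = 172.7 / 28.3
COP = 6.102

6.102


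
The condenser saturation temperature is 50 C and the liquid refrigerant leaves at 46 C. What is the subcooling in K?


Subcooling = T_cond - T_liquid
Subcooling = 50 - 46
Subcooling = 4 K

4


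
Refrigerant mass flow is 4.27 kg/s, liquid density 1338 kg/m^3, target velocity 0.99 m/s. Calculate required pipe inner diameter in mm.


A = m_dot / (rho * v) = 4.27 / (1338 * 0.99) = 0.003223566004 m^2
d = sqrt(4*A/pi) * 1000
d = 64.1 mm

64.1


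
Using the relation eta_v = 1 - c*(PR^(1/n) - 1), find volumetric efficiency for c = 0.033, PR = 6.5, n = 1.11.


PR^(1/n) = 6.5^(1/1.11) = 5.39951032
eta_v = 1 - 0.033 * (5.39951032 - 1)
eta_v = 0.8548

0.8548


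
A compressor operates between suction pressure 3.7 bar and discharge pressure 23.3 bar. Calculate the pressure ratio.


PR = P_high / P_low
PR = 23.3 / 3.7
PR = 6.297

6.297


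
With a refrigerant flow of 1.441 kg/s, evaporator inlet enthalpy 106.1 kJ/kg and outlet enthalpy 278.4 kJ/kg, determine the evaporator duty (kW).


dh = 278.4 - 106.1 = 172.3 kJ/kg
Q_evap = m_dot * dh = 1.441 * 172.3
Q_evap = 248.28 kW

248.28


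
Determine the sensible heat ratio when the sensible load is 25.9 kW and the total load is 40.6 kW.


SHR = Q_sensible / Q_total
SHR = 25.9 / 40.6
SHR = 0.638

0.638


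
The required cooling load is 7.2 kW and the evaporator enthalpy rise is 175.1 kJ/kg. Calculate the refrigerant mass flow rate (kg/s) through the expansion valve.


m_dot = Q / dh
m_dot = 7.2 / 175.1
m_dot = 0.0411 kg/s

0.0411


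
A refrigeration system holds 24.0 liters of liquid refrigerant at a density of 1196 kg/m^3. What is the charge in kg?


Charge = V * rho / 1000
Charge = 24.0 * 1196 / 1000
Charge = 28.7 kg

28.7


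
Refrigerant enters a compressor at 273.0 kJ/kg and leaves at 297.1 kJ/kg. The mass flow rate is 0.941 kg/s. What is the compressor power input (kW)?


dh = 297.1 - 273.0 = 24.1 kJ/kg
W = m_dot * dh = 0.941 * 24.1 = 22.68 kW

22.68


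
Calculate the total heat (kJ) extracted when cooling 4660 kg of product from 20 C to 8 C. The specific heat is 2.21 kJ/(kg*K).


dT = 20 - (8) = 12 K
Q = m * cp * dT = 4660 * 2.21 * 12
Q = 123583 kJ

123583


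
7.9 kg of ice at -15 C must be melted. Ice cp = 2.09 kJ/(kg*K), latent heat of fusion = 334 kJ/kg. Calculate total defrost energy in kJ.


Sensible heat = cp * dT = 2.09 * 15 = 31.35 kJ/kg
Total per kg = 31.35 + 334 = 365.35 kJ/kg
Q = m * total = 7.9 * 365.35
Q = 2886.3 kJ

2886.3


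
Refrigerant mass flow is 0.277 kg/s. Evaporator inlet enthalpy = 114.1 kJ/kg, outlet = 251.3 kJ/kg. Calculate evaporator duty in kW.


dh = 251.3 - 114.1 = 137.2 kJ/kg
Q_evap = m_dot * dh = 0.277 * 137.2
Q_evap = 38.0 kW

38.0


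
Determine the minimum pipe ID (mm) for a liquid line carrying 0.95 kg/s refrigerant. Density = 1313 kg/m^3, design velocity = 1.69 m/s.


A = m_dot / (rho * v) = 0.95 / (1313 * 1.69) = 0.0004281265632 m^2
d = sqrt(4*A/pi) * 1000
d = 23.3 mm

23.3


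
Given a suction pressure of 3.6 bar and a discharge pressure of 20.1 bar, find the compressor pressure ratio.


PR = P_high / P_low
PR = 20.1 / 3.6
PR = 5.583

5.583


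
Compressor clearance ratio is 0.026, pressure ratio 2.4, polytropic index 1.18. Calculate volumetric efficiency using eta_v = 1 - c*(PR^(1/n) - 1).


PR^(1/n) = 2.4^(1/1.18) = 2.09996916
eta_v = 1 - 0.026 * (2.09996916 - 1)
eta_v = 0.9714

0.9714


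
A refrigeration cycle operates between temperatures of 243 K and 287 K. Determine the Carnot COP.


dT = 287 - 243 = 44 K
COP_carnot = T_cold / dT = 243 / 44
COP_carnot = 5.523

5.523


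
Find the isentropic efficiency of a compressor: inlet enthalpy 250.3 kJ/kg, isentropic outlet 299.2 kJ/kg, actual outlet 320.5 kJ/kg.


dh_ideal = 299.2 - 250.3 = 48.9 kJ/kg
dh_actual = 320.5 - 250.3 = 70.2 kJ/kg
eta_s = dh_ideal / dh_actual = 48.9 / 70.2
eta_s = 0.6966

0.6966


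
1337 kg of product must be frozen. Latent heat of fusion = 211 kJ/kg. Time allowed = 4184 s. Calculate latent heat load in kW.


Q_lat = m * h_fg / t
Q_lat = 1337 * 211 / 4184
Q_lat = 67.43 kW

67.43


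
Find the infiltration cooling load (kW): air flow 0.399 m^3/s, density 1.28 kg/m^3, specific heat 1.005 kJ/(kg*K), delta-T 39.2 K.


Q = V_dot * rho * cp * dT
Q = 0.399 * 1.28 * 1.005 * 39.2
Q = 20.12 kW

20.12


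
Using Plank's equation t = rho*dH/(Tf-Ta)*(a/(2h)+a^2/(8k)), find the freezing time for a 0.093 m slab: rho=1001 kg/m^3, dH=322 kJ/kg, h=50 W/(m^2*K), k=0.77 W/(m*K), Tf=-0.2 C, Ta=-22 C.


dT = -0.2 - (-22) = 21.8 K
term1 = a/(2h) = 0.093/(2*50) = 0.00093
term2 = a^2/(8k) = 0.093^2/(8*0.77) = 0.001404058442
t = rho*dH*1000/dT * (term1 + term2)
t = 1001*322*1000/21.8 * (0.00093 + 0.001404058442)
t = 34510 s

34510


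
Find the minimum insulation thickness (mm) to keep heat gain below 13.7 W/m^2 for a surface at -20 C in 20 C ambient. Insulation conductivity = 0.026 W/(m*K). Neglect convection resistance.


dT = 20 - (-20) = 40 K
thickness = k * dT / q_max * 1000
thickness = 0.026 * 40 / 13.7 * 1000
thickness = 75.9 mm

75.9


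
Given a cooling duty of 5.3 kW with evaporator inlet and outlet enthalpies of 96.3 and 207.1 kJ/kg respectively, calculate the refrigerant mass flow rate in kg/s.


dh = 207.1 - 96.3 = 110.8 kJ/kg
m_dot = Q / dh = 5.3 / 110.8 = 0.0478 kg/s

0.0478


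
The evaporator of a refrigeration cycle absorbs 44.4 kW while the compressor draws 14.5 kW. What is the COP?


COP = Q_evap / W
COP = 44.4 / 14.5
COP = 3.062

3.062


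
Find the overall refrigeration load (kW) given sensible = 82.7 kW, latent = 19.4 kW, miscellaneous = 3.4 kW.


Q_total = Q_s + Q_l + Q_misc
Q_total = 82.7 + 19.4 + 3.4
Q_total = 105.5 kW

105.5


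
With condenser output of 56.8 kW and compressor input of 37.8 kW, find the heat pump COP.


COP_hp = Q_cond / W
COP_hp = 56.8 / 37.8
COP_hp = 1.503

1.503


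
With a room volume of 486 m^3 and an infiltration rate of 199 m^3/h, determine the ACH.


ACH = flow / volume
ACH = 199 / 486
ACH = 0.409

0.409


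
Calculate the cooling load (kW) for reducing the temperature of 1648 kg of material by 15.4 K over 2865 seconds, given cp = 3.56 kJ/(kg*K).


Q = m * cp * dT / t
Q = 1648 * 3.56 * 15.4 / 2865
Q = 31.536 kW

31.536


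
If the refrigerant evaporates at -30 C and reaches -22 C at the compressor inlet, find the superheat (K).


Superheat = T_suction - T_evap
Superheat = -22 - (-30)
Superheat = 8 K

8


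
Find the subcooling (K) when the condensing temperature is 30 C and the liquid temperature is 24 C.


Subcooling = T_cond - T_liquid
Subcooling = 30 - 24
Subcooling = 6 K

6


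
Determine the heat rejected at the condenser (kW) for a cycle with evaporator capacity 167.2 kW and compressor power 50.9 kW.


Q_cond = Q_evap + W
Q_cond = 167.2 + 50.9
Q_cond = 218.1 kW

218.1


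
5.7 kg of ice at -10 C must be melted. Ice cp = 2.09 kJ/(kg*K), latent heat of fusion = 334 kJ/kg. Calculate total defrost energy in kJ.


Sensible heat = cp * dT = 2.09 * 10 = 20.9 kJ/kg
Total per kg = 20.9 + 334 = 354.9 kJ/kg
Q = m * total = 5.7 * 354.9
Q = 2022.9 kJ

2022.9


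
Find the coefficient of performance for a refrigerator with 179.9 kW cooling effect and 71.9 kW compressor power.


COP = Q_evap / W
COP = 179.9 / 71.9
COP = 2.502

2.502


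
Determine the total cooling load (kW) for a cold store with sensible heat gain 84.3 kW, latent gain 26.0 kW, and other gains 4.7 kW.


Q_total = Q_s + Q_l + Q_misc
Q_total = 84.3 + 26.0 + 4.7
Q_total = 115.0 kW

115.0


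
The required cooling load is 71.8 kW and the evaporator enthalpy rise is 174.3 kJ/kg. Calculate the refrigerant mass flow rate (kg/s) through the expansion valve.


m_dot = Q / dh
m_dot = 71.8 / 174.3
m_dot = 0.4119 kg/s

0.4119


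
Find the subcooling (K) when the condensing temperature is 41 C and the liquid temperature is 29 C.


Subcooling = T_cond - T_liquid
Subcooling = 41 - 29
Subcooling = 12 K

12


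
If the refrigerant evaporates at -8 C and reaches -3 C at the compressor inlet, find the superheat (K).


Superheat = T_suction - T_evap
Superheat = -3 - (-8)
Superheat = 5 K

5


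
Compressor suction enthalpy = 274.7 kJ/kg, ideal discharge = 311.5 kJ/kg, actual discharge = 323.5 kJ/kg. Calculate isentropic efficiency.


dh_ideal = 311.5 - 274.7 = 36.8 kJ/kg
dh_actual = 323.5 - 274.7 = 48.8 kJ/kg
eta_s = dh_ideal / dh_actual = 36.8 / 48.8
eta_s = 0.7541

0.7541


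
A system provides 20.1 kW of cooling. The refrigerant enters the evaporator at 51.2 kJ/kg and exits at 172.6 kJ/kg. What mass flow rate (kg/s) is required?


dh = 172.6 - 51.2 = 121.4 kJ/kg
m_dot = Q / dh = 20.1 / 121.4 = 0.1656 kg/s

0.1656


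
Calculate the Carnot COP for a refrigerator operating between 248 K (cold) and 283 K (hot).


dT = 283 - 248 = 35 K
COP_carnot = T_cold / dT = 248 / 35
COP_carnot = 7.086

7.086


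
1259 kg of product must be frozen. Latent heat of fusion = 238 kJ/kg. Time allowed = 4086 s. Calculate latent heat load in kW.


Q_lat = m * h_fg / t
Q_lat = 1259 * 238 / 4086
Q_lat = 73.33 kW

73.33


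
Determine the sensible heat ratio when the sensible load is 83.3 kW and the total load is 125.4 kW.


SHR = Q_sensible / Q_total
SHR = 83.3 / 125.4
SHR = 0.664

0.664


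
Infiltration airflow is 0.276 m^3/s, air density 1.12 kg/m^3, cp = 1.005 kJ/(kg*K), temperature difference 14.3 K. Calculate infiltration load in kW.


Q = V_dot * rho * cp * dT
Q = 0.276 * 1.12 * 1.005 * 14.3
Q = 4.443 kW

4.443


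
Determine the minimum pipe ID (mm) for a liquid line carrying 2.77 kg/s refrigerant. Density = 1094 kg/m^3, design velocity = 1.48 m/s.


A = m_dot / (rho * v) = 2.77 / (1094 * 1.48) = 0.00171080587 m^2
d = sqrt(4*A/pi) * 1000
d = 46.7 mm

46.7


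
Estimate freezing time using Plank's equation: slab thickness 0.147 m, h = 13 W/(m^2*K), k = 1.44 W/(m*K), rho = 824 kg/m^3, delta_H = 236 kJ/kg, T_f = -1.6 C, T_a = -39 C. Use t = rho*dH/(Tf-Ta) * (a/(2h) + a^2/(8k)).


dT = -1.6 - (-39) = 37.4 K
term1 = a/(2h) = 0.147/(2*13) = 0.005653846154
term2 = a^2/(8k) = 0.147^2/(8*1.44) = 0.00187578125
t = rho*dH*1000/dT * (term1 + term2)
t = 824*236*1000/37.4 * (0.005653846154 + 0.00187578125)
t = 39151 s

39151


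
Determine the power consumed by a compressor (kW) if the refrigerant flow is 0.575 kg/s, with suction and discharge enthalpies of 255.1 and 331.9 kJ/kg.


dh = 331.9 - 255.1 = 76.8 kJ/kg
W = m_dot * dh = 0.575 * 76.8 = 44.16 kW

44.16


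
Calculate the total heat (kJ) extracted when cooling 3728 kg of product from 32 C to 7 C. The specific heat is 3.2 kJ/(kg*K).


dT = 32 - (7) = 25 K
Q = m * cp * dT = 3728 * 3.2 * 25
Q = 298240 kJ

298240


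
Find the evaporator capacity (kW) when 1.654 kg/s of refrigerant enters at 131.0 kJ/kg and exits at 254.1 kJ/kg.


dh = 254.1 - 131.0 = 123.1 kJ/kg
Q_evap = m_dot * dh = 1.654 * 123.1
Q_evap = 203.61 kW

203.61


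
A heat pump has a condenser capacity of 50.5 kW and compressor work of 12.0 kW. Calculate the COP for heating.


COP_hp = Q_cond / W
COP_hp = 50.5 / 12.0
COP_hp = 4.208

4.208


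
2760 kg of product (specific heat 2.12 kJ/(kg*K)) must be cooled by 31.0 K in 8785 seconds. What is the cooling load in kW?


Q = m * cp * dT / t
Q = 2760 * 2.12 * 31.0 / 8785
Q = 20.647 kW

20.647


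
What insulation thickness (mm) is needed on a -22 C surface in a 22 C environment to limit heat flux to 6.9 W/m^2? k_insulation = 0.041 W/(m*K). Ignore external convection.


dT = 22 - (-22) = 44 K
thickness = k * dT / q_max * 1000
thickness = 0.041 * 44 / 6.9 * 1000
thickness = 261.4 mm

261.4


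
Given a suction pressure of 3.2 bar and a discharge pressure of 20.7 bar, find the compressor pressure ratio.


PR = P_high / P_low
PR = 20.7 / 3.2
PR = 6.469

6.469


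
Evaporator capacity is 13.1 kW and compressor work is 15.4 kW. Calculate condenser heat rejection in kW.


Q_cond = Q_evap + W
Q_cond = 13.1 + 15.4
Q_cond = 28.5 kW

28.5


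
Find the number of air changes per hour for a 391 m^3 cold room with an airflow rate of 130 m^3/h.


ACH = flow / volume
ACH = 130 / 391
ACH = 0.332

0.332


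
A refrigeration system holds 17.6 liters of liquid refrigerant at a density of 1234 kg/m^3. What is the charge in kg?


Charge = V * rho / 1000
Charge = 17.6 * 1234 / 1000
Charge = 21.72 kg

21.72


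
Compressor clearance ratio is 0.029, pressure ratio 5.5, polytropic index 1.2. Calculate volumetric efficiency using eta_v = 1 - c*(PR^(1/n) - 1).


PR^(1/n) = 5.5^(1/1.2) = 4.13970037
eta_v = 1 - 0.029 * (4.13970037 - 1)
eta_v = 0.9089

0.9089


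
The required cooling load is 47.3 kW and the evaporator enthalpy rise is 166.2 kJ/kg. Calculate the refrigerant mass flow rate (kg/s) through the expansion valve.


m_dot = Q / dh
m_dot = 47.3 / 166.2
m_dot = 0.2846 kg/s

0.2846


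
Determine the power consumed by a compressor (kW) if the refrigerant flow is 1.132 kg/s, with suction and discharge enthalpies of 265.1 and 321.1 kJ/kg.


dh = 321.1 - 265.1 = 56.0 kJ/kg
W = m_dot * dh = 1.132 * 56.0 = 63.39 kW

63.39


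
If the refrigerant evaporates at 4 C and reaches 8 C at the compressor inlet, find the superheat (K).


Superheat = T_suction - T_evap
Superheat = 8 - (4)
Superheat = 4 K

4


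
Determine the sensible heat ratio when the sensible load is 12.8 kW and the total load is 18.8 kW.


SHR = Q_sensible / Q_total
SHR = 12.8 / 18.8
SHR = 0.681

0.681


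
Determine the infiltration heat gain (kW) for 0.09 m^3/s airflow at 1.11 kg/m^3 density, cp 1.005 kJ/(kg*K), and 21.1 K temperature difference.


Q = V_dot * rho * cp * dT
Q = 0.09 * 1.11 * 1.005 * 21.1
Q = 2.118 kW

2.118


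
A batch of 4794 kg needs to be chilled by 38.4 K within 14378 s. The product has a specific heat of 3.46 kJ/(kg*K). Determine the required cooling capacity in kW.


Q = m * cp * dT / t
Q = 4794 * 3.46 * 38.4 / 14378
Q = 44.3 kW

44.3


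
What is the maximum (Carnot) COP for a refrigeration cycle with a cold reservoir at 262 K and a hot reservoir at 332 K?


dT = 332 - 262 = 70 K
COP_carnot = T_cold / dT = 262 / 70
COP_carnot = 3.743

3.743


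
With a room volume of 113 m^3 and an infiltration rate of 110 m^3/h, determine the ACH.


ACH = flow / volume
ACH = 110 / 113
ACH = 0.973

0.973


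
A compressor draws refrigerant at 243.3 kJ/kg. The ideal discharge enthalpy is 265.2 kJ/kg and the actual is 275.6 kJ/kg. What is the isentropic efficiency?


dh_ideal = 265.2 - 243.3 = 21.9 kJ/kg
dh_actual = 275.6 - 243.3 = 32.3 kJ/kg
eta_s = dh_ideal / dh_actual = 21.9 / 32.3
eta_s = 0.678

0.678


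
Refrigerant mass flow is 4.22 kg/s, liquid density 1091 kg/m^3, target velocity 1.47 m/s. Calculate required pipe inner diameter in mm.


A = m_dot / (rho * v) = 4.22 / (1091 * 1.47) = 0.002631299999 m^2
d = sqrt(4*A/pi) * 1000
d = 57.9 mm

57.9


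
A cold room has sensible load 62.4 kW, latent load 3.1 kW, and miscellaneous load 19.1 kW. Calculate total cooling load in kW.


Q_total = Q_s + Q_l + Q_misc
Q_total = 62.4 + 3.1 + 19.1
Q_total = 84.6 kW

84.6


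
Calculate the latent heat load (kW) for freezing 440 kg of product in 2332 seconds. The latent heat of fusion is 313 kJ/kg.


Q_lat = m * h_fg / t
Q_lat = 440 * 313 / 2332
Q_lat = 59.06 kW

59.06


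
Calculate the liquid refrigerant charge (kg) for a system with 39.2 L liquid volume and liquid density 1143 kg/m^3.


Charge = V * rho / 1000
Charge = 39.2 * 1143 / 1000
Charge = 44.81 kg

44.81


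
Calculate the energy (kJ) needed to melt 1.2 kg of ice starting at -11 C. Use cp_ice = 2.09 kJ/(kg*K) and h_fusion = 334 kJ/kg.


Sensible heat = cp * dT = 2.09 * 11 = 22.99 kJ/kg
Total per kg = 22.99 + 334 = 356.99 kJ/kg
Q = m * total = 1.2 * 356.99
Q = 428.4 kJ

428.4


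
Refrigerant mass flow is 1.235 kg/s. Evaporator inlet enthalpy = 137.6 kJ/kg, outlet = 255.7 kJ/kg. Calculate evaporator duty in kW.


dh = 255.7 - 137.6 = 118.1 kJ/kg
Q_evap = m_dot * dh = 1.235 * 118.1
Q_evap = 145.85 kW

145.85


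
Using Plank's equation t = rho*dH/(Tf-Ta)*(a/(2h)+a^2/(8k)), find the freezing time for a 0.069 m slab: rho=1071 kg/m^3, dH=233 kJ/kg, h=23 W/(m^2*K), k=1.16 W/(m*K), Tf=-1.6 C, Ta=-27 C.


dT = -1.6 - (-27) = 25.4 K
term1 = a/(2h) = 0.069/(2*23) = 0.0015
term2 = a^2/(8k) = 0.069^2/(8*1.16) = 0.0005130387931
t = rho*dH*1000/dT * (term1 + term2)
t = 1071*233*1000/25.4 * (0.0015 + 0.0005130387931)
t = 19777 s

19777


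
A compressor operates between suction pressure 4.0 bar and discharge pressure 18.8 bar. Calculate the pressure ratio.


PR = P_high / P_low
PR = 18.8 / 4.0
PR = 4.7

4.7


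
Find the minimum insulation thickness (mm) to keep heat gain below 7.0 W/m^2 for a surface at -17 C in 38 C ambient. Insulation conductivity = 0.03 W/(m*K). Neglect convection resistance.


dT = 38 - (-17) = 55 K
thickness = k * dT / q_max * 1000
thickness = 0.03 * 55 / 7.0 * 1000
thickness = 235.7 mm

235.7


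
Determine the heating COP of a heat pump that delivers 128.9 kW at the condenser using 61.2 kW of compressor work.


COP_hp = Q_cond / W
COP_hp = 128.9 / 61.2
COP_hp = 2.106

2.106


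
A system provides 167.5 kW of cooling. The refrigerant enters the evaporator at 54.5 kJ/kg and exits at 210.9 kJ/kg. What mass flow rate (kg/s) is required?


dh = 210.9 - 54.5 = 156.4 kJ/kg
m_dot = Q / dh = 167.5 / 156.4 = 1.071 kg/s

1.071


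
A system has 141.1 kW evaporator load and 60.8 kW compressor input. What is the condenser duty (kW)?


Q_cond = Q_evap + W
Q_cond = 141.1 + 60.8
Q_cond = 201.9 kW

201.9


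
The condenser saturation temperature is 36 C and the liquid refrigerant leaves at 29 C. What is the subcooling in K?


Subcooling = T_cond - T_liquid
Subcooling = 36 - 29
Subcooling = 7 K

7


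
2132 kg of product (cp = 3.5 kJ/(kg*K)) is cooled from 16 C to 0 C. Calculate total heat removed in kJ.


dT = 16 - (0) = 16 K
Q = m * cp * dT = 2132 * 3.5 * 16
Q = 119392 kJ

119392


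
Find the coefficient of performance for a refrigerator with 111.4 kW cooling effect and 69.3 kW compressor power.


COP = Q_evap / W
COP = 111.4 / 69.3
COP = 1.608

1.608


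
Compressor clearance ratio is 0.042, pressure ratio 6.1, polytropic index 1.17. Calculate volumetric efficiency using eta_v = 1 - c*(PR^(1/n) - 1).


PR^(1/n) = 6.1^(1/1.17) = 4.69053176
eta_v = 1 - 0.042 * (4.69053176 - 1)
eta_v = 0.845

0.845


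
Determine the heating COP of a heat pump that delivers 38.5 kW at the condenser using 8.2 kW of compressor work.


COP_hp = Q_cond / W
COP_hp = 38.5 / 8.2
COP_hp = 4.695

4.695


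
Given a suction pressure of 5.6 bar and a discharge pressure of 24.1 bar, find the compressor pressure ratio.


PR = P_high / P_low
PR = 24.1 / 5.6
PR = 4.304

4.304


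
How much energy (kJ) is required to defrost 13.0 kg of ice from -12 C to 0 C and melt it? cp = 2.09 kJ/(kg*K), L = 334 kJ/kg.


Sensible heat = cp * dT = 2.09 * 12 = 25.08 kJ/kg
Total per kg = 25.08 + 334 = 359.08 kJ/kg
Q = m * total = 13.0 * 359.08
Q = 4668.0 kJ

4668.0


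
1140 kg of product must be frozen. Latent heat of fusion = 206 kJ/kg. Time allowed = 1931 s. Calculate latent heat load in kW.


Q_lat = m * h_fg / t
Q_lat = 1140 * 206 / 1931
Q_lat = 121.62 kW

121.62


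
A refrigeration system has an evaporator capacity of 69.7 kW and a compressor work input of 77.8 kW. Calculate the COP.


COP = Q_evap / W
COP = 69.7 / 77.8
COP = 0.896

0.896


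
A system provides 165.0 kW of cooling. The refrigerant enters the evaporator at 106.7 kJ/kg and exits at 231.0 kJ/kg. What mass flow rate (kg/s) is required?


dh = 231.0 - 106.7 = 124.3 kJ/kg
m_dot = Q / dh = 165.0 / 124.3 = 1.3274 kg/s

1.3274


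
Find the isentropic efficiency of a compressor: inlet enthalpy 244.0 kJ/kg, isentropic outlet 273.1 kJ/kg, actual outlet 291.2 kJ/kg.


dh_ideal = 273.1 - 244.0 = 29.1 kJ/kg
dh_actual = 291.2 - 244.0 = 47.2 kJ/kg
eta_s = dh_ideal / dh_actual = 29.1 / 47.2
eta_s = 0.6165

0.6165


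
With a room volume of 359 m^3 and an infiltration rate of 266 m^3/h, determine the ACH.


ACH = flow / volume
ACH = 266 / 359
ACH = 0.741

0.741


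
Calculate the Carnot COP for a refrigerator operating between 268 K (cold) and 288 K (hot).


dT = 288 - 268 = 20 K
COP_carnot = T_cold / dT = 268 / 20
COP_carnot = 13.4

13.4


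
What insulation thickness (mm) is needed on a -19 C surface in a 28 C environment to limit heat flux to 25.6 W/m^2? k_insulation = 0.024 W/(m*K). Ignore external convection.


dT = 28 - (-19) = 47 K
thickness = k * dT / q_max * 1000
thickness = 0.024 * 47 / 25.6 * 1000
thickness = 44.1 mm

44.1


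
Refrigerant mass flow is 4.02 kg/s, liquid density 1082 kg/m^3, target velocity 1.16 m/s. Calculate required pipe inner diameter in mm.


A = m_dot / (rho * v) = 4.02 / (1082 * 1.16) = 0.003202880999 m^2
d = sqrt(4*A/pi) * 1000
d = 63.9 mm

63.9


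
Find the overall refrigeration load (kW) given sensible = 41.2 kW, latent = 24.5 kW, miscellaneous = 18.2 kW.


Q_total = Q_s + Q_l + Q_misc
Q_total = 41.2 + 24.5 + 18.2
Q_total = 83.9 kW

83.9


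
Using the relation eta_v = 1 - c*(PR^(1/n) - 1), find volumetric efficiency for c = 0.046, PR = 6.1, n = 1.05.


PR^(1/n) = 6.1^(1/1.05) = 5.5967148
eta_v = 1 - 0.046 * (5.5967148 - 1)
eta_v = 0.7886

0.7886


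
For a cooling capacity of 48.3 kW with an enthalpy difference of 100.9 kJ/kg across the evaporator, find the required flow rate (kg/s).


m_dot = Q / dh
m_dot = 48.3 / 100.9
m_dot = 0.4787 kg/s

0.4787


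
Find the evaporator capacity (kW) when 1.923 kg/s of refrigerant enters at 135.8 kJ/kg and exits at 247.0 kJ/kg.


dh = 247.0 - 135.8 = 111.2 kJ/kg
Q_evap = m_dot * dh = 1.923 * 111.2
Q_evap = 213.84 kW

213.84


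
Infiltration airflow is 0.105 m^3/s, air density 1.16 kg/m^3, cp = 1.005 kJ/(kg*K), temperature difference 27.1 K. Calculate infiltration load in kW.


Q = V_dot * rho * cp * dT
Q = 0.105 * 1.16 * 1.005 * 27.1
Q = 3.317 kW

3.317
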